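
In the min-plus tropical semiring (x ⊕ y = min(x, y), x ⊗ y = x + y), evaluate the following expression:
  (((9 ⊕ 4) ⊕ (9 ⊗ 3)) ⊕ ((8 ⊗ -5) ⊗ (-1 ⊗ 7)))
(((9 ⊕ 4) ⊕ (9 ⊗ 3)) ⊕ ((8 ⊗ -5) ⊗ (-1 ⊗ 7))) = 4

Expand innermost to outermost. Recall ⊕ takes the minimum of its arguments and ⊗ takes their sum. Working out the expression (((9 ⊕ 4) ⊕ (9 ⊗ 3)) ⊕ ((8 ⊗ -5) ⊗ (-1 ⊗ 7))) gives 4.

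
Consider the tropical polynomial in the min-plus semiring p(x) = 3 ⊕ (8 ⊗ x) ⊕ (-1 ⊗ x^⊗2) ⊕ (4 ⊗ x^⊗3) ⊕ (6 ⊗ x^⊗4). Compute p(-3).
p(-3) = -7

A tropical monomial a ⊗ x^⊗i evaluates to a + i · x. Evaluating each term at x = -3:
  Term 0 contributes 3 + 0 · -3 = 3
  Term 1 contributes 8 + 1 · -3 = 5
  Term 2 contributes -1 + 2 · -3 = -7
  Term 3 contributes 4 + 3 · -3 = -5
  Term 4 contributes 6 + 4 · -3 = -6
p(-3) = ⊕ of these = min[3, 5, -7, -5, -6] = -7.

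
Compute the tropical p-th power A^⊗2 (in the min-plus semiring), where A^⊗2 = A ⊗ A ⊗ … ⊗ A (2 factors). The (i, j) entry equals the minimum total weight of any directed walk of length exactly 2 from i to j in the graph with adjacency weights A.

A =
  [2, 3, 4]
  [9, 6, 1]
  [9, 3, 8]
A^⊗2 =
  [4, 5, 4]
  [10, 4, 7]
  [11, 9, 4]

Each entry (A^⊗2)_ij equals the minimum over all length-2 walks i = v_0 → v_1 → … → v_2 = j of Σ_t A[v_t][v_{t+1}]. For example, for (i, j) = (0, 2) we minimise over 3 possible intermediate vertex sequences; the minimum is 4, attained along the walk 0 → 1 → 2.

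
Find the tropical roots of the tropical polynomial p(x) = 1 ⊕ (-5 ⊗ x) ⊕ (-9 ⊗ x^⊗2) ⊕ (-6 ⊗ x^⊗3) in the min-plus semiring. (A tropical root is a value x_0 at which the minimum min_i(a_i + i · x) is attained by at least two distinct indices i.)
Roots: {-3, 4, 6}

Each tropical root is a break point of the lower envelope of the lines y = a_i + i · x (there are 4 lines, with slopes 0, 1, ..., 3). Only the lines that attain the minimum somewhere contribute to roots; other lines are dominated. Here the surviving (envelope) indices are i = 3, i = 2, i = 1, i = 0.
Intersections between consecutive envelope lines give the roots: for adjacent envelope indices i < j the intersection is x = (a_i − a_j) / (j − i). Reading off the sorted break points: {-3, 4, 6}.
Verification: at each break x_0, at least two indices attain the minimum of min_i(a_i + i · x_0).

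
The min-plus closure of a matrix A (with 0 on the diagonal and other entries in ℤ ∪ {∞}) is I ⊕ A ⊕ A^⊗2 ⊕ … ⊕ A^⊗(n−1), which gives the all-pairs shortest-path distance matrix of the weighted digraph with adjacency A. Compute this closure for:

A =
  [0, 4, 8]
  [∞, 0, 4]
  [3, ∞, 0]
Closure =
  [0, 4, 8]
  [7, 0, 4]
  [3, 7, 0]

This is the Floyd-Warshall all-pairs shortest-path computation. For each intermediate vertex k = 0, 1, …, 2, update dist[i][j] ← min(dist[i][j], dist[i][k] + dist[k][j]). The final matrix gives, for each (i, j), the minimum total weight of any directed path from i to j (possibly empty when i = j).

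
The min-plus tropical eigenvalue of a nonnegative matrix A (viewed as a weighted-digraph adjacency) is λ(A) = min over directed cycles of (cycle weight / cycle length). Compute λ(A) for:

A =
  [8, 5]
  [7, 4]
λ(A) = 4

Enumerate directed cycles and compute their means (weight / length). Sample:
  cycle 0 → 0: weight = 8, length = 1, mean = 8/1 ≈ 8.000
  cycle 1 → 1: weight = 4, length = 1, mean = 4/1 ≈ 4.000
  cycle 0 → 1 → 0: weight = 12, length = 2, mean = 12/2 ≈ 6.000
  cycle 1 → 0 → 1: weight = 12, length = 2, mean = 12/2 ≈ 6.000
Minimum mean = 4.000, attained e.g. along the cycle 1 → 1 with weight 4 and length 1. So λ(A) = 4/1 = 4.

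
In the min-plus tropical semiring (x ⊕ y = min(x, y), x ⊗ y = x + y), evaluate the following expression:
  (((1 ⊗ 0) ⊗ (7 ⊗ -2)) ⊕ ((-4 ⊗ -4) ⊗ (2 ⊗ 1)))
(((1 ⊗ 0) ⊗ (7 ⊗ -2)) ⊕ ((-4 ⊗ -4) ⊗ (2 ⊗ 1))) = -5

Expand innermost to outermost. Recall ⊕ takes the minimum of its arguments and ⊗ takes their sum. Working out the expression (((1 ⊗ 0) ⊗ (7 ⊗ -2)) ⊕ ((-4 ⊗ -4) ⊗ (2 ⊗ 1))) gives -5.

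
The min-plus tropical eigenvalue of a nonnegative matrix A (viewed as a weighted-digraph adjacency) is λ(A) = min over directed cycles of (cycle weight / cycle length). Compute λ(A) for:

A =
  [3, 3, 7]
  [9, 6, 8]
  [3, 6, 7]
λ(A) = 3

Enumerate directed cycles and compute their means (weight / length). Sample:
  cycle 0 → 0: weight = 3, length = 1, mean = 3/1 ≈ 3.000
  cycle 1 → 1: weight = 6, length = 1, mean = 6/1 ≈ 6.000
  cycle 2 → 2: weight = 7, length = 1, mean = 7/1 ≈ 7.000
  cycle 0 → 1 → 0: weight = 12, length = 2, mean = 12/2 ≈ 6.000
  cycle 0 → 2 → 0: weight = 10, length = 2, mean = 10/2 ≈ 5.000
  cycle 1 → 0 → 1: weight = 12, length = 2, mean = 12/2 ≈ 6.000
Minimum mean = 3.000, attained e.g. along the cycle 0 → 0 with weight 3 and length 1. So λ(A) = 3/1 = 3.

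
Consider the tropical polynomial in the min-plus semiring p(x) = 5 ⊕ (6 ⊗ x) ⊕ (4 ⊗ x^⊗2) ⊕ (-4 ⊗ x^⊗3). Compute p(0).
p(0) = -4

A tropical monomial a ⊗ x^⊗i evaluates to a + i · x. Evaluating each term at x = 0:
  Term 0 contributes 5 + 0 · 0 = 5
  Term 1 contributes 6 + 1 · 0 = 6
  Term 2 contributes 4 + 2 · 0 = 4
  Term 3 contributes -4 + 3 · 0 = -4
p(0) = ⊕ of these = min[5, 6, 4, -4] = -4.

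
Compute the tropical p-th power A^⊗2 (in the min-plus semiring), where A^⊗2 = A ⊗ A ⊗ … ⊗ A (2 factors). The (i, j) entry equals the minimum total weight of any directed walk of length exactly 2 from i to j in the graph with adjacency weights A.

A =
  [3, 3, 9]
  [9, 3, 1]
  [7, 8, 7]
A^⊗2 =
  [6, 6, 4]
  [8, 6, 4]
  [10, 10, 9]

Each entry (A^⊗2)_ij equals the minimum over all length-2 walks i = v_0 → v_1 → … → v_2 = j of Σ_t A[v_t][v_{t+1}]. For example, for (i, j) = (0, 2) we minimise over 3 possible intermediate vertex sequences; the minimum is 4, attained along the walk 0 → 1 → 2.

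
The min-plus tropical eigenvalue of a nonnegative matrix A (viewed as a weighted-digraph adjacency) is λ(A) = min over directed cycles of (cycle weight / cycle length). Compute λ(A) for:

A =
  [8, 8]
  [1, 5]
λ(A) = 9/2

Enumerate directed cycles and compute their means (weight / length). Sample:
  cycle 0 → 0: weight = 8, length = 1, mean = 8/1 ≈ 8.000
  cycle 1 → 1: weight = 5, length = 1, mean = 5/1 ≈ 5.000
  cycle 0 → 1 → 0: weight = 9, length = 2, mean = 9/2 ≈ 4.500
  cycle 1 → 0 → 1: weight = 9, length = 2, mean = 9/2 ≈ 4.500
Minimum mean = 4.500, attained e.g. along the cycle 0 → 1 → 0 with weight 9 and length 2. So λ(A) = 9/2 = 9/2.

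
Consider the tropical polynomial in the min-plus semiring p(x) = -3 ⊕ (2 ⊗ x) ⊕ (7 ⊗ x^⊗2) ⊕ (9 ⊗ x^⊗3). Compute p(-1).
p(-1) = -3

A tropical monomial a ⊗ x^⊗i evaluates to a + i · x. Evaluating each term at x = -1:
  Term 0 contributes -3 + 0 · -1 = -3
  Term 1 contributes 2 + 1 · -1 = 1
  Term 2 contributes 7 + 2 · -1 = 5
  Term 3 contributes 9 + 3 · -1 = 6
p(-1) = ⊕ of these = min[-3, 1, 5, 6] = -3.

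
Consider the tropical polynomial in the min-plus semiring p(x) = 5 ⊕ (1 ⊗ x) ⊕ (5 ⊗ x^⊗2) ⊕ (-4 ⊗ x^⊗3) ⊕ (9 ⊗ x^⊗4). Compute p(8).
p(8) = 5

A tropical monomial a ⊗ x^⊗i evaluates to a + i · x. Evaluating each term at x = 8:
  Term 0 contributes 5 + 0 · 8 = 5
  Term 1 contributes 1 + 1 · 8 = 9
  Term 2 contributes 5 + 2 · 8 = 21
  Term 3 contributes -4 + 3 · 8 = 20
  Term 4 contributes 9 + 4 · 8 = 41
p(8) = ⊕ of these = min[5, 9, 21, 20, 41] = 5.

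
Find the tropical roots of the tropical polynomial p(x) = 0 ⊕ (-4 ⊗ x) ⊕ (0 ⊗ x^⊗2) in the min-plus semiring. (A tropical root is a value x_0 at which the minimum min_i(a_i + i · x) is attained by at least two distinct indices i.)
Roots: {-4, 4}

Each tropical root is a break point of the lower envelope of the lines y = a_i + i · x (there are 3 lines, with slopes 0, 1, ..., 2). Only the lines that attain the minimum somewhere contribute to roots; other lines are dominated. Here the surviving (envelope) indices are i = 2, i = 1, i = 0.
Intersections between consecutive envelope lines give the roots: for adjacent envelope indices i < j the intersection is x = (a_i − a_j) / (j − i). Reading off the sorted break points: {-4, 4}.
Verification: at each break x_0, at least two indices attain the minimum of min_i(a_i + i · x_0).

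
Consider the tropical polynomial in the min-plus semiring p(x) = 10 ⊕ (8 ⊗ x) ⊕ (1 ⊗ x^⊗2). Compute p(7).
p(7) = 10

A tropical monomial a ⊗ x^⊗i evaluates to a + i · x. Evaluating each term at x = 7:
  Term 0 contributes 10 + 0 · 7 = 10
  Term 1 contributes 8 + 1 · 7 = 15
  Term 2 contributes 1 + 2 · 7 = 15
p(7) = ⊕ of these = min[10, 15, 15] = 10.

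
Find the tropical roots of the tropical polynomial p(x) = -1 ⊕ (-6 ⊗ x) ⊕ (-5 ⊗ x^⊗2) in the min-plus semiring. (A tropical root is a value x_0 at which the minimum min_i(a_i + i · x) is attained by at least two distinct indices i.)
Roots: {-1, 5}

Each tropical root is a break point of the lower envelope of the lines y = a_i + i · x (there are 3 lines, with slopes 0, 1, ..., 2). Only the lines that attain the minimum somewhere contribute to roots; other lines are dominated. Here the surviving (envelope) indices are i = 2, i = 1, i = 0.
Intersections between consecutive envelope lines give the roots: for adjacent envelope indices i < j the intersection is x = (a_i − a_j) / (j − i). Reading off the sorted break points: {-1, 5}.
Verification: at each break x_0, at least two indices attain the minimum of min_i(a_i + i · x_0).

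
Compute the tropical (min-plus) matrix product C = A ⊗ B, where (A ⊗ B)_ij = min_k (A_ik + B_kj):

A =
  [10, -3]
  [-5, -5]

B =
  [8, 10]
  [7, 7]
A ⊗ B =
  [4, 4]
  [2, 2]

Apply the min-plus product entry-by-entry:
  C[0][0] = min over k of (A[0][0] + B[0][0] = 10 + 8 = 18, A[0][1] + B[1][0] = -3 + 7 = 4) = 4 (attained at k = 1)
  C[0][1] = min over k of (A[0][0] + B[0][1] = 10 + 10 = 20, A[0][1] + B[1][1] = -3 + 7 = 4) = 4 (attained at k = 1)
  C[1][0] = min over k of (A[1][0] + B[0][0] = -5 + 8 = 3, A[1][1] + B[1][0] = -5 + 7 = 2) = 2 (attained at k = 1)
  C[1][1] = min over k of (A[1][0] + B[0][1] = -5 + 10 = 5, A[1][1] + B[1][1] = -5 + 7 = 2) = 2 (attained at k = 1)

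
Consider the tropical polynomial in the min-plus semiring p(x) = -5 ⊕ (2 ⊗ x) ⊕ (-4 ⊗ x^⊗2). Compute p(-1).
p(-1) = -6

A tropical monomial a ⊗ x^⊗i evaluates to a + i · x. Evaluating each term at x = -1:
  Term 0 contributes -5 + 0 · -1 = -5
  Term 1 contributes 2 + 1 · -1 = 1
  Term 2 contributes -4 + 2 · -1 = -6
p(-1) = ⊕ of these = min[-5, 1, -6] = -6.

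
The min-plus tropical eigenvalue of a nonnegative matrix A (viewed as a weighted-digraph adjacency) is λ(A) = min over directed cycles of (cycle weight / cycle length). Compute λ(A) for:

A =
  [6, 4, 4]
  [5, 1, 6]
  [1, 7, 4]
λ(A) = 1

Enumerate directed cycles and compute their means (weight / length). Sample:
  cycle 0 → 0: weight = 6, length = 1, mean = 6/1 ≈ 6.000
  cycle 1 → 1: weight = 1, length = 1, mean = 1/1 ≈ 1.000
  cycle 2 → 2: weight = 4, length = 1, mean = 4/1 ≈ 4.000
  cycle 0 → 1 → 0: weight = 9, length = 2, mean = 9/2 ≈ 4.500
  cycle 0 → 2 → 0: weight = 5, length = 2, mean = 5/2 ≈ 2.500
  cycle 1 → 0 → 1: weight = 9, length = 2, mean = 9/2 ≈ 4.500
Minimum mean = 1.000, attained e.g. along the cycle 1 → 1 with weight 1 and length 1. So λ(A) = 1/1 = 1.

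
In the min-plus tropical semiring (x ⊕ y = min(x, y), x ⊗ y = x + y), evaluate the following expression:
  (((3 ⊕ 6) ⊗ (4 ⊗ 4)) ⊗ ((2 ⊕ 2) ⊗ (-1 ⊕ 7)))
(((3 ⊕ 6) ⊗ (4 ⊗ 4)) ⊗ ((2 ⊕ 2) ⊗ (-1 ⊕ 7))) = 12

Expand innermost to outermost. Recall ⊕ takes the minimum of its arguments and ⊗ takes their sum. Working out the expression (((3 ⊕ 6) ⊗ (4 ⊗ 4)) ⊗ ((2 ⊕ 2) ⊗ (-1 ⊕ 7))) gives 12.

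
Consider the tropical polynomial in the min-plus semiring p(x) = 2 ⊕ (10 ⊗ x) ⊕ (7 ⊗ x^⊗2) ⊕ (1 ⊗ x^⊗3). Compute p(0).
p(0) = 1

A tropical monomial a ⊗ x^⊗i evaluates to a + i · x. Evaluating each term at x = 0:
  Term 0 contributes 2 + 0 · 0 = 2
  Term 1 contributes 10 + 1 · 0 = 10
  Term 2 contributes 7 + 2 · 0 = 7
  Term 3 contributes 1 + 3 · 0 = 1
p(0) = ⊕ of these = min[2, 10, 7, 1] = 1.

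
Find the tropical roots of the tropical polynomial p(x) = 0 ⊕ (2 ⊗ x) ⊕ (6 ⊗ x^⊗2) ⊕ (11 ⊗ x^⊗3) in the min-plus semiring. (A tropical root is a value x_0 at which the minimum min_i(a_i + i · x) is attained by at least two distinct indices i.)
Roots: {-5, -4, -2}

Each tropical root is a break point of the lower envelope of the lines y = a_i + i · x (there are 4 lines, with slopes 0, 1, ..., 3). Only the lines that attain the minimum somewhere contribute to roots; other lines are dominated. Here the surviving (envelope) indices are i = 3, i = 2, i = 1, i = 0.
Intersections between consecutive envelope lines give the roots: for adjacent envelope indices i < j the intersection is x = (a_i − a_j) / (j − i). Reading off the sorted break points: {-5, -4, -2}.
Verification: at each break x_0, at least two indices attain the minimum of min_i(a_i + i · x_0).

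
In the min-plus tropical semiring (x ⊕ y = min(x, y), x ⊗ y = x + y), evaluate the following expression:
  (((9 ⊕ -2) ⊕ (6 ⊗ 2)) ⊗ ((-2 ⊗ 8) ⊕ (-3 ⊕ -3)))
(((9 ⊕ -2) ⊕ (6 ⊗ 2)) ⊗ ((-2 ⊗ 8) ⊕ (-3 ⊕ -3))) = -5

Expand innermost to outermost. Recall ⊕ takes the minimum of its arguments and ⊗ takes their sum. Working out the expression (((9 ⊕ -2) ⊕ (6 ⊗ 2)) ⊗ ((-2 ⊗ 8) ⊕ (-3 ⊕ -3))) gives -5.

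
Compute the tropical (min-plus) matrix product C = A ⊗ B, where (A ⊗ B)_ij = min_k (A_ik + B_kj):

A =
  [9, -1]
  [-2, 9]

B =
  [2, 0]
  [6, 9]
A ⊗ B =
  [5, 8]
  [0, -2]

Apply the min-plus product entry-by-entry:
  C[0][0] = min over k of (A[0][0] + B[0][0] = 9 + 2 = 11, A[0][1] + B[1][0] = -1 + 6 = 5) = 5 (attained at k = 1)
  C[0][1] = min over k of (A[0][0] + B[0][1] = 9 + 0 = 9, A[0][1] + B[1][1] = -1 + 9 = 8) = 8 (attained at k = 1)
  C[1][0] = min over k of (A[1][0] + B[0][0] = -2 + 2 = 0, A[1][1] + B[1][0] = 9 + 6 = 15) = 0 (attained at k = 0)
  C[1][1] = min over k of (A[1][0] + B[0][1] = -2 + 0 = -2, A[1][1] + B[1][1] = 9 + 9 = 18) = -2 (attained at k = 0)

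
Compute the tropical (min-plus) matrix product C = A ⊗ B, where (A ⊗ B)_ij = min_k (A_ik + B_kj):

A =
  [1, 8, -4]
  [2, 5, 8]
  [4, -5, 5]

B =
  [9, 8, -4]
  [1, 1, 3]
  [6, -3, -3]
A ⊗ B =
  [2, -7, -7]
  [6, 5, -2]
  [-4, -4, -2]

Apply the min-plus product entry-by-entry:
  C[0][0] = min over k of (A[0][0] + B[0][0] = 1 + 9 = 10, A[0][1] + B[1][0] = 8 + 1 = 9, A[0][2] + B[2][0] = -4 + 6 = 2) = 2 (attained at k = 2)
  C[0][1] = min over k of (A[0][0] + B[0][1] = 1 + 8 = 9, A[0][1] + B[1][1] = 8 + 1 = 9, A[0][2] + B[2][1] = -4 + -3 = -7) = -7 (attained at k = 2)
  C[0][2] = min over k of (A[0][0] + B[0][2] = 1 + -4 = -3, A[0][1] + B[1][2] = 8 + 3 = 11, A[0][2] + B[2][2] = -4 + -3 = -7) = -7 (attained at k = 2)
  C[1][0] = min over k of (A[1][0] + B[0][0] = 2 + 9 = 11, A[1][1] + B[1][0] = 5 + 1 = 6, A[1][2] + B[2][0] = 8 + 6 = 14) = 6 (attained at k = 1)
  C[1][1] = min over k of (A[1][0] + B[0][1] = 2 + 8 = 10, A[1][1] + B[1][1] = 5 + 1 = 6, A[1][2] + B[2][1] = 8 + -3 = 5) = 5 (attained at k = 2)
  C[1][2] = min over k of (A[1][0] + B[0][2] = 2 + -4 = -2, A[1][1] + B[1][2] = 5 + 3 = 8, A[1][2] + B[2][2] = 8 + -3 = 5) = -2 (attained at k = 0)
  C[2][0] = min over k of (A[2][0] + B[0][0] = 4 + 9 = 13, A[2][1] + B[1][0] = -5 + 1 = -4, A[2][2] + B[2][0] = 5 + 6 = 11) = -4 (attained at k = 1)
  C[2][1] = min over k of (A[2][0] + B[0][1] = 4 + 8 = 12, A[2][1] + B[1][1] = -5 + 1 = -4, A[2][2] + B[2][1] = 5 + -3 = 2) = -4 (attained at k = 1)
  C[2][2] = min over k of (A[2][0] + B[0][2] = 4 + -4 = 0, A[2][1] + B[1][2] = -5 + 3 = -2, A[2][2] + B[2][2] = 5 + -3 = 2) = -2 (attained at k = 1)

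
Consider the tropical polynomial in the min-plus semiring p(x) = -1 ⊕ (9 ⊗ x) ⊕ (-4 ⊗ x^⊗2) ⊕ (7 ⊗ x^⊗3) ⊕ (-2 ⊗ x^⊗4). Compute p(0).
p(0) = -4

A tropical monomial a ⊗ x^⊗i evaluates to a + i · x. Evaluating each term at x = 0:
  Term 0 contributes -1 + 0 · 0 = -1
  Term 1 contributes 9 + 1 · 0 = 9
  Term 2 contributes -4 + 2 · 0 = -4
  Term 3 contributes 7 + 3 · 0 = 7
  Term 4 contributes -2 + 4 · 0 = -2
p(0) = ⊕ of these = min[-1, 9, -4, 7, -2] = -4.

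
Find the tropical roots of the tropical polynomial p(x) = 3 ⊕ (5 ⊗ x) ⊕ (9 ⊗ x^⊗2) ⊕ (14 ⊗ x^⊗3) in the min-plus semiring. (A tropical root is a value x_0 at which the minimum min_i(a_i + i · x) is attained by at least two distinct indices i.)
Roots: {-5, -4, -2}

Each tropical root is a break point of the lower envelope of the lines y = a_i + i · x (there are 4 lines, with slopes 0, 1, ..., 3). Only the lines that attain the minimum somewhere contribute to roots; other lines are dominated. Here the surviving (envelope) indices are i = 3, i = 2, i = 1, i = 0.
Intersections between consecutive envelope lines give the roots: for adjacent envelope indices i < j the intersection is x = (a_i − a_j) / (j − i). Reading off the sorted break points: {-5, -4, -2}.
Verification: at each break x_0, at least two indices attain the minimum of min_i(a_i + i · x_0).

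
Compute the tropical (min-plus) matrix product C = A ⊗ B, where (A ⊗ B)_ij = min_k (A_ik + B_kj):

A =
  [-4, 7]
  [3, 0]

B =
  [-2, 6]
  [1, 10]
A ⊗ B =
  [-6, 2]
  [1, 9]

Apply the min-plus product entry-by-entry:
  C[0][0] = min over k of (A[0][0] + B[0][0] = -4 + -2 = -6, A[0][1] + B[1][0] = 7 + 1 = 8) = -6 (attained at k = 0)
  C[0][1] = min over k of (A[0][0] + B[0][1] = -4 + 6 = 2, A[0][1] + B[1][1] = 7 + 10 = 17) = 2 (attained at k = 0)
  C[1][0] = min over k of (A[1][0] + B[0][0] = 3 + -2 = 1, A[1][1] + B[1][0] = 0 + 1 = 1) = 1 (attained at k = 0)
  C[1][1] = min over k of (A[1][0] + B[0][1] = 3 + 6 = 9, A[1][1] + B[1][1] = 0 + 10 = 10) = 9 (attained at k = 0)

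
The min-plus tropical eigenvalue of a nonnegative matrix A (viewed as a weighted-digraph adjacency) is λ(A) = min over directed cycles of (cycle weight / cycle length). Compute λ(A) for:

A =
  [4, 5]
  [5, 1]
λ(A) = 1

Enumerate directed cycles and compute their means (weight / length). Sample:
  cycle 0 → 0: weight = 4, length = 1, mean = 4/1 ≈ 4.000
  cycle 1 → 1: weight = 1, length = 1, mean = 1/1 ≈ 1.000
  cycle 0 → 1 → 0: weight = 10, length = 2, mean = 10/2 ≈ 5.000
  cycle 1 → 0 → 1: weight = 10, length = 2, mean = 10/2 ≈ 5.000
Minimum mean = 1.000, attained e.g. along the cycle 1 → 1 with weight 1 and length 1. So λ(A) = 1/1 = 1.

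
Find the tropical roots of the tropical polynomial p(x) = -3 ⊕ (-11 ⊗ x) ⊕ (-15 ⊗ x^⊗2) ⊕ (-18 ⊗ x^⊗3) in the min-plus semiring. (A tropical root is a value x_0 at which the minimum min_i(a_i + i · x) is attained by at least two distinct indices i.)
Roots: {3, 4, 8}

Each tropical root is a break point of the lower envelope of the lines y = a_i + i · x (there are 4 lines, with slopes 0, 1, ..., 3). Only the lines that attain the minimum somewhere contribute to roots; other lines are dominated. Here the surviving (envelope) indices are i = 3, i = 2, i = 1, i = 0.
Intersections between consecutive envelope lines give the roots: for adjacent envelope indices i < j the intersection is x = (a_i − a_j) / (j − i). Reading off the sorted break points: {3, 4, 8}.
Verification: at each break x_0, at least two indices attain the minimum of min_i(a_i + i · x_0).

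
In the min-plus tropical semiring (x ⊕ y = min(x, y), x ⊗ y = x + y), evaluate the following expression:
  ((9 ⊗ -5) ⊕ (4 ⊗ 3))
((9 ⊗ -5) ⊕ (4 ⊗ 3)) = 4

Expand innermost to outermost. Recall ⊕ takes the minimum of its arguments and ⊗ takes their sum. Working out the expression ((9 ⊗ -5) ⊕ (4 ⊗ 3)) gives 4.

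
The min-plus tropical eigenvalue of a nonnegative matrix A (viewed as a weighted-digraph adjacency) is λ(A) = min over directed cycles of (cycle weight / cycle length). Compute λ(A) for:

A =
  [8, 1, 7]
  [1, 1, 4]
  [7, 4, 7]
λ(A) = 1

Enumerate directed cycles and compute their means (weight / length). Sample:
  cycle 0 → 0: weight = 8, length = 1, mean = 8/1 ≈ 8.000
  cycle 1 → 1: weight = 1, length = 1, mean = 1/1 ≈ 1.000
  cycle 2 → 2: weight = 7, length = 1, mean = 7/1 ≈ 7.000
  cycle 0 → 1 → 0: weight = 2, length = 2, mean = 2/2 ≈ 1.000
  cycle 0 → 2 → 0: weight = 14, length = 2, mean = 14/2 ≈ 7.000
  cycle 1 → 0 → 1: weight = 2, length = 2, mean = 2/2 ≈ 1.000
Minimum mean = 1.000, attained e.g. along the cycle 1 → 1 with weight 1 and length 1. So λ(A) = 1/1 = 1.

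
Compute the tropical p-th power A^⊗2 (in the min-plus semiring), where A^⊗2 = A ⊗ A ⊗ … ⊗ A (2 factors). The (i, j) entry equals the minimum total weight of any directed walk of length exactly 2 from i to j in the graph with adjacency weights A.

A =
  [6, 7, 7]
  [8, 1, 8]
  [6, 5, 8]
A^⊗2 =
  [12, 8, 13]
  [9, 2, 9]
  [12, 6, 13]

Each entry (A^⊗2)_ij equals the minimum over all length-2 walks i = v_0 → v_1 → … → v_2 = j of Σ_t A[v_t][v_{t+1}]. For example, for (i, j) = (0, 2) we minimise over 3 possible intermediate vertex sequences; the minimum is 13, attained along the walk 0 → 0 → 2.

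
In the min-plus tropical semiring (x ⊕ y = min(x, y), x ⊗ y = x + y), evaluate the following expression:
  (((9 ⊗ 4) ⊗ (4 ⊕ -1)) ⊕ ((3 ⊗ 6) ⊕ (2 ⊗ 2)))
(((9 ⊗ 4) ⊗ (4 ⊕ -1)) ⊕ ((3 ⊗ 6) ⊕ (2 ⊗ 2))) = 4

Expand innermost to outermost. Recall ⊕ takes the minimum of its arguments and ⊗ takes their sum. Working out the expression (((9 ⊗ 4) ⊗ (4 ⊕ -1)) ⊕ ((3 ⊗ 6) ⊕ (2 ⊗ 2))) gives 4.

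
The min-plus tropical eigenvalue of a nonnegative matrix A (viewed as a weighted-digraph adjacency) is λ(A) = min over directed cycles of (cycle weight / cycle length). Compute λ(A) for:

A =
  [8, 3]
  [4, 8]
λ(A) = 7/2

Enumerate directed cycles and compute their means (weight / length). Sample:
  cycle 0 → 0: weight = 8, length = 1, mean = 8/1 ≈ 8.000
  cycle 1 → 1: weight = 8, length = 1, mean = 8/1 ≈ 8.000
  cycle 0 → 1 → 0: weight = 7, length = 2, mean = 7/2 ≈ 3.500
  cycle 1 → 0 → 1: weight = 7, length = 2, mean = 7/2 ≈ 3.500
Minimum mean = 3.500, attained e.g. along the cycle 0 → 1 → 0 with weight 7 and length 2. So λ(A) = 7/2 = 7/2.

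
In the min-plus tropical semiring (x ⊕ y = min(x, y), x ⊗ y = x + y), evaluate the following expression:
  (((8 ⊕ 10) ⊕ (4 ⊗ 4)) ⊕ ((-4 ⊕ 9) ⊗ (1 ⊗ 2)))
(((8 ⊕ 10) ⊕ (4 ⊗ 4)) ⊕ ((-4 ⊕ 9) ⊗ (1 ⊗ 2))) = -1

Expand innermost to outermost. Recall ⊕ takes the minimum of its arguments and ⊗ takes their sum. Working out the expression (((8 ⊕ 10) ⊕ (4 ⊗ 4)) ⊕ ((-4 ⊕ 9) ⊗ (1 ⊗ 2))) gives -1.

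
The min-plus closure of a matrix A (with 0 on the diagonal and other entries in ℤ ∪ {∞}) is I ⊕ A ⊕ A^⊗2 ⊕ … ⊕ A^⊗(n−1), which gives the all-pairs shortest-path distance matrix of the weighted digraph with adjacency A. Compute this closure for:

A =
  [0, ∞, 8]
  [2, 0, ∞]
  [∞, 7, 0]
Closure =
  [0, 15, 8]
  [2, 0, 10]
  [9, 7, 0]

This is the Floyd-Warshall all-pairs shortest-path computation. For each intermediate vertex k = 0, 1, …, 2, update dist[i][j] ← min(dist[i][j], dist[i][k] + dist[k][j]). The final matrix gives, for each (i, j), the minimum total weight of any directed path from i to j (possibly empty when i = j).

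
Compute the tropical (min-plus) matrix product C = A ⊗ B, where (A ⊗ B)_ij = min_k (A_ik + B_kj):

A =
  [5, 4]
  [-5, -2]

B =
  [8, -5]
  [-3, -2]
A ⊗ B =
  [1, 0]
  [-5, -10]

Apply the min-plus product entry-by-entry:
  C[0][0] = min over k of (A[0][0] + B[0][0] = 5 + 8 = 13, A[0][1] + B[1][0] = 4 + -3 = 1) = 1 (attained at k = 1)
  C[0][1] = min over k of (A[0][0] + B[0][1] = 5 + -5 = 0, A[0][1] + B[1][1] = 4 + -2 = 2) = 0 (attained at k = 0)
  C[1][0] = min over k of (A[1][0] + B[0][0] = -5 + 8 = 3, A[1][1] + B[1][0] = -2 + -3 = -5) = -5 (attained at k = 1)
  C[1][1] = min over k of (A[1][0] + B[0][1] = -5 + -5 = -10, A[1][1] + B[1][1] = -2 + -2 = -4) = -10 (attained at k = 0)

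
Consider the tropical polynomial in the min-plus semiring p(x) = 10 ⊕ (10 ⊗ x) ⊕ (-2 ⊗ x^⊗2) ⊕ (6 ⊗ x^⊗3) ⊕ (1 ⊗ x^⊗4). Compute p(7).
p(7) = 10

A tropical monomial a ⊗ x^⊗i evaluates to a + i · x. Evaluating each term at x = 7:
  Term 0 contributes 10 + 0 · 7 = 10
  Term 1 contributes 10 + 1 · 7 = 17
  Term 2 contributes -2 + 2 · 7 = 12
  Term 3 contributes 6 + 3 · 7 = 27
  Term 4 contributes 1 + 4 · 7 = 29
p(7) = ⊕ of these = min[10, 17, 12, 27, 29] = 10.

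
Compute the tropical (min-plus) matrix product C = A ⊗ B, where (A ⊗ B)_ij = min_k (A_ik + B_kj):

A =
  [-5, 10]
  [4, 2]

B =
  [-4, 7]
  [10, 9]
A ⊗ B =
  [-9, 2]
  [0, 11]

Apply the min-plus product entry-by-entry:
  C[0][0] = min over k of (A[0][0] + B[0][0] = -5 + -4 = -9, A[0][1] + B[1][0] = 10 + 10 = 20) = -9 (attained at k = 0)
  C[0][1] = min over k of (A[0][0] + B[0][1] = -5 + 7 = 2, A[0][1] + B[1][1] = 10 + 9 = 19) = 2 (attained at k = 0)
  C[1][0] = min over k of (A[1][0] + B[0][0] = 4 + -4 = 0, A[1][1] + B[1][0] = 2 + 10 = 12) = 0 (attained at k = 0)
  C[1][1] = min over k of (A[1][0] + B[0][1] = 4 + 7 = 11, A[1][1] + B[1][1] = 2 + 9 = 11) = 11 (attained at k = 0)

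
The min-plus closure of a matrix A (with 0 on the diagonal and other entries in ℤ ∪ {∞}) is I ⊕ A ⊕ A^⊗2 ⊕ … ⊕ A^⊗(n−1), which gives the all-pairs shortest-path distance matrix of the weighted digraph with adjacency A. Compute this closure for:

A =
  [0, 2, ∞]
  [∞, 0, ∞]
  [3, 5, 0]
Closure =
  [0, 2, ∞]
  [∞, 0, ∞]
  [3, 5, 0]

This is the Floyd-Warshall all-pairs shortest-path computation. For each intermediate vertex k = 0, 1, …, 2, update dist[i][j] ← min(dist[i][j], dist[i][k] + dist[k][j]). The final matrix gives, for each (i, j), the minimum total weight of any directed path from i to j (possibly empty when i = j).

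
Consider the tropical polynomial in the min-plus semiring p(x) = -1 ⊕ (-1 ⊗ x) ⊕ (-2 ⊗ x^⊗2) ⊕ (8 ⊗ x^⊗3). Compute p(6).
p(6) = -1

A tropical monomial a ⊗ x^⊗i evaluates to a + i · x. Evaluating each term at x = 6:
  Term 0 contributes -1 + 0 · 6 = -1
  Term 1 contributes -1 + 1 · 6 = 5
  Term 2 contributes -2 + 2 · 6 = 10
  Term 3 contributes 8 + 3 · 6 = 26
p(6) = ⊕ of these = min[-1, 5, 10, 26] = -1.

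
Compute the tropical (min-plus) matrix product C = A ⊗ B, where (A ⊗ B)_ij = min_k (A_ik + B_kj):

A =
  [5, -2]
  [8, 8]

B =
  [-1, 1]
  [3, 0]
A ⊗ B =
  [1, -2]
  [7, 8]

Apply the min-plus product entry-by-entry:
  C[0][0] = min over k of (A[0][0] + B[0][0] = 5 + -1 = 4, A[0][1] + B[1][0] = -2 + 3 = 1) = 1 (attained at k = 1)
  C[0][1] = min over k of (A[0][0] + B[0][1] = 5 + 1 = 6, A[0][1] + B[1][1] = -2 + 0 = -2) = -2 (attained at k = 1)
  C[1][0] = min over k of (A[1][0] + B[0][0] = 8 + -1 = 7, A[1][1] + B[1][0] = 8 + 3 = 11) = 7 (attained at k = 0)
  C[1][1] = min over k of (A[1][0] + B[0][1] = 8 + 1 = 9, A[1][1] + B[1][1] = 8 + 0 = 8) = 8 (attained at k = 1)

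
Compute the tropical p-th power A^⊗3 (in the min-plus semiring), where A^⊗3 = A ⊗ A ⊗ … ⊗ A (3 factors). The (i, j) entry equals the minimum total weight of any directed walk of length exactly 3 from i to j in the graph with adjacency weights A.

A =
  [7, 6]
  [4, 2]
A^⊗3 =
  [12, 10]
  [8, 6]

Each entry (A^⊗3)_ij equals the minimum over all length-3 walks i = v_0 → v_1 → … → v_3 = j of Σ_t A[v_t][v_{t+1}]. For example, for (i, j) = (0, 1) we minimise over 4 possible intermediate vertex sequences; the minimum is 10, attained along the walk 0 → 1 → 1 → 1.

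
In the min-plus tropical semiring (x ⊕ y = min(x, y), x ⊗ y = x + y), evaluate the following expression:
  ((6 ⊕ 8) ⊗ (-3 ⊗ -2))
((6 ⊕ 8) ⊗ (-3 ⊗ -2)) = 1

Expand innermost to outermost. Recall ⊕ takes the minimum of its arguments and ⊗ takes their sum. Working out the expression ((6 ⊕ 8) ⊗ (-3 ⊗ -2)) gives 1.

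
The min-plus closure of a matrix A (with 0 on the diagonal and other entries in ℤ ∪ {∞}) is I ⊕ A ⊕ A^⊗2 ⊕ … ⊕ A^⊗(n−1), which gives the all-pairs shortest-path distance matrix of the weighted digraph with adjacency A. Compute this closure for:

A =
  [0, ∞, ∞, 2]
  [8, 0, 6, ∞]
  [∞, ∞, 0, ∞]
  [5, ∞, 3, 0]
Closure =
  [0, ∞, 5, 2]
  [8, 0, 6, 10]
  [∞, ∞, 0, ∞]
  [5, ∞, 3, 0]

This is the Floyd-Warshall all-pairs shortest-path computation. For each intermediate vertex k = 0, 1, …, 3, update dist[i][j] ← min(dist[i][j], dist[i][k] + dist[k][j]). The final matrix gives, for each (i, j), the minimum total weight of any directed path from i to j (possibly empty when i = j).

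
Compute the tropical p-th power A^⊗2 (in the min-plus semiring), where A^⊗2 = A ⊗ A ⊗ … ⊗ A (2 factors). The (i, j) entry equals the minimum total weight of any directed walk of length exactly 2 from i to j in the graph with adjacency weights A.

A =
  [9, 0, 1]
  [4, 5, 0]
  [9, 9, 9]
A^⊗2 =
  [4, 5, 0]
  [9, 4, 5]
  [13, 9, 9]

Each entry (A^⊗2)_ij equals the minimum over all length-2 walks i = v_0 → v_1 → … → v_2 = j of Σ_t A[v_t][v_{t+1}]. For example, for (i, j) = (0, 2) we minimise over 3 possible intermediate vertex sequences; the minimum is 0, attained along the walk 0 → 1 → 2.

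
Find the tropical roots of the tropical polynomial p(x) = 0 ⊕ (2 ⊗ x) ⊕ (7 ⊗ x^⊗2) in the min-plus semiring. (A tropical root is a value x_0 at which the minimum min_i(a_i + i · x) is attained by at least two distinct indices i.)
Roots: {-5, -2}

Each tropical root is a break point of the lower envelope of the lines y = a_i + i · x (there are 3 lines, with slopes 0, 1, ..., 2). Only the lines that attain the minimum somewhere contribute to roots; other lines are dominated. Here the surviving (envelope) indices are i = 2, i = 1, i = 0.
Intersections between consecutive envelope lines give the roots: for adjacent envelope indices i < j the intersection is x = (a_i − a_j) / (j − i). Reading off the sorted break points: {-5, -2}.
Verification: at each break x_0, at least two indices attain the minimum of min_i(a_i + i · x_0).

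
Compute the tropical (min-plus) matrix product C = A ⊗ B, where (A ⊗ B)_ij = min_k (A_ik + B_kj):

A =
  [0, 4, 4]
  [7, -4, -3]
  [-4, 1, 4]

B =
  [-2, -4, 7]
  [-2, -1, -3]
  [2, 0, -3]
A ⊗ B =
  [-2, -4, 1]
  [-6, -5, -7]
  [-6, -8, -2]

Apply the min-plus product entry-by-entry:
  C[0][0] = min over k of (A[0][0] + B[0][0] = 0 + -2 = -2, A[0][1] + B[1][0] = 4 + -2 = 2, A[0][2] + B[2][0] = 4 + 2 = 6) = -2 (attained at k = 0)
  C[0][1] = min over k of (A[0][0] + B[0][1] = 0 + -4 = -4, A[0][1] + B[1][1] = 4 + -1 = 3, A[0][2] + B[2][1] = 4 + 0 = 4) = -4 (attained at k = 0)
  C[0][2] = min over k of (A[0][0] + B[0][2] = 0 + 7 = 7, A[0][1] + B[1][2] = 4 + -3 = 1, A[0][2] + B[2][2] = 4 + -3 = 1) = 1 (attained at k = 1)
  C[1][0] = min over k of (A[1][0] + B[0][0] = 7 + -2 = 5, A[1][1] + B[1][0] = -4 + -2 = -6, A[1][2] + B[2][0] = -3 + 2 = -1) = -6 (attained at k = 1)
  C[1][1] = min over k of (A[1][0] + B[0][1] = 7 + -4 = 3, A[1][1] + B[1][1] = -4 + -1 = -5, A[1][2] + B[2][1] = -3 + 0 = -3) = -5 (attained at k = 1)
  C[1][2] = min over k of (A[1][0] + B[0][2] = 7 + 7 = 14, A[1][1] + B[1][2] = -4 + -3 = -7, A[1][2] + B[2][2] = -3 + -3 = -6) = -7 (attained at k = 1)
  C[2][0] = min over k of (A[2][0] + B[0][0] = -4 + -2 = -6, A[2][1] + B[1][0] = 1 + -2 = -1, A[2][2] + B[2][0] = 4 + 2 = 6) = -6 (attained at k = 0)
  C[2][1] = min over k of (A[2][0] + B[0][1] = -4 + -4 = -8, A[2][1] + B[1][1] = 1 + -1 = 0, A[2][2] + B[2][1] = 4 + 0 = 4) = -8 (attained at k = 0)
  C[2][2] = min over k of (A[2][0] + B[0][2] = -4 + 7 = 3, A[2][1] + B[1][2] = 1 + -3 = -2, A[2][2] + B[2][2] = 4 + -3 = 1) = -2 (attained at k = 1)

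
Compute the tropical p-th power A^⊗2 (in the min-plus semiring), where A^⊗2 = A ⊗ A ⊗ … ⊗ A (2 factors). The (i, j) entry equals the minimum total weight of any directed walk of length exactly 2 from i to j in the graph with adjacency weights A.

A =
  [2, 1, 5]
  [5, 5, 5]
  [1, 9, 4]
A^⊗2 =
  [4, 3, 6]
  [6, 6, 9]
  [3, 2, 6]

Each entry (A^⊗2)_ij equals the minimum over all length-2 walks i = v_0 → v_1 → … → v_2 = j of Σ_t A[v_t][v_{t+1}]. For example, for (i, j) = (0, 2) we minimise over 3 possible intermediate vertex sequences; the minimum is 6, attained along the walk 0 → 1 → 2.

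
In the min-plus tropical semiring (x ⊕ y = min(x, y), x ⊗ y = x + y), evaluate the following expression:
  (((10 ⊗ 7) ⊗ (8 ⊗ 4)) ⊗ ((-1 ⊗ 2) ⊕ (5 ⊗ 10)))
(((10 ⊗ 7) ⊗ (8 ⊗ 4)) ⊗ ((-1 ⊗ 2) ⊕ (5 ⊗ 10))) = 30

Expand innermost to outermost. Recall ⊕ takes the minimum of its arguments and ⊗ takes their sum. Working out the expression (((10 ⊗ 7) ⊗ (8 ⊗ 4)) ⊗ ((-1 ⊗ 2) ⊕ (5 ⊗ 10))) gives 30.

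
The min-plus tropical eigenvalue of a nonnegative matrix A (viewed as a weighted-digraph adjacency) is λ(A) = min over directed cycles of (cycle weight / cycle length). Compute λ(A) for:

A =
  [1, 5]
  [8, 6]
λ(A) = 1

Enumerate directed cycles and compute their means (weight / length). Sample:
  cycle 0 → 0: weight = 1, length = 1, mean = 1/1 ≈ 1.000
  cycle 1 → 1: weight = 6, length = 1, mean = 6/1 ≈ 6.000
  cycle 0 → 1 → 0: weight = 13, length = 2, mean = 13/2 ≈ 6.500
  cycle 1 → 0 → 1: weight = 13, length = 2, mean = 13/2 ≈ 6.500
Minimum mean = 1.000, attained e.g. along the cycle 0 → 0 with weight 1 and length 1. So λ(A) = 1/1 = 1.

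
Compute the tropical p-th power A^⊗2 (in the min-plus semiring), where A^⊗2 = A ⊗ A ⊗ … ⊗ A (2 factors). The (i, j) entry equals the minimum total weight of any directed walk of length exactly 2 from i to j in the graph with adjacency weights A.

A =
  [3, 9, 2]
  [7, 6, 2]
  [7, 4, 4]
A^⊗2 =
  [6, 6, 5]
  [9, 6, 6]
  [10, 8, 6]

Each entry (A^⊗2)_ij equals the minimum over all length-2 walks i = v_0 → v_1 → … → v_2 = j of Σ_t A[v_t][v_{t+1}]. For example, for (i, j) = (0, 2) we minimise over 3 possible intermediate vertex sequences; the minimum is 5, attained along the walk 0 → 0 → 2.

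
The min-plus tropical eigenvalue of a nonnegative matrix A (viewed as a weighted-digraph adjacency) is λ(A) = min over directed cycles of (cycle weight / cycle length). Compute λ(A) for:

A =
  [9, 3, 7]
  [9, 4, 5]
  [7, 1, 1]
λ(A) = 1

Enumerate directed cycles and compute their means (weight / length). Sample:
  cycle 0 → 0: weight = 9, length = 1, mean = 9/1 ≈ 9.000
  cycle 1 → 1: weight = 4, length = 1, mean = 4/1 ≈ 4.000
  cycle 2 → 2: weight = 1, length = 1, mean = 1/1 ≈ 1.000
  cycle 0 → 1 → 0: weight = 12, length = 2, mean = 12/2 ≈ 6.000
  cycle 0 → 2 → 0: weight = 14, length = 2, mean = 14/2 ≈ 7.000
  cycle 1 → 0 → 1: weight = 12, length = 2, mean = 12/2 ≈ 6.000
Minimum mean = 1.000, attained e.g. along the cycle 2 → 2 with weight 1 and length 1. So λ(A) = 1/1 = 1.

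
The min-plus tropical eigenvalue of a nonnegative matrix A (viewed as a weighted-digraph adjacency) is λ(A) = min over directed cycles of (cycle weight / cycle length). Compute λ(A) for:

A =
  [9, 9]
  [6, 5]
λ(A) = 5

Enumerate directed cycles and compute their means (weight / length). Sample:
  cycle 0 → 0: weight = 9, length = 1, mean = 9/1 ≈ 9.000
  cycle 1 → 1: weight = 5, length = 1, mean = 5/1 ≈ 5.000
  cycle 0 → 1 → 0: weight = 15, length = 2, mean = 15/2 ≈ 7.500
  cycle 1 → 0 → 1: weight = 15, length = 2, mean = 15/2 ≈ 7.500
Minimum mean = 5.000, attained e.g. along the cycle 1 → 1 with weight 5 and length 1. So λ(A) = 5/1 = 5.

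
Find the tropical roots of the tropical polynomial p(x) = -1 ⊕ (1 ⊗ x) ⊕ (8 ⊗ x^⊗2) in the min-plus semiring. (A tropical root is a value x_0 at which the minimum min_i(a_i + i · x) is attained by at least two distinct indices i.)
Roots: {-7, -2}

Each tropical root is a break point of the lower envelope of the lines y = a_i + i · x (there are 3 lines, with slopes 0, 1, ..., 2). Only the lines that attain the minimum somewhere contribute to roots; other lines are dominated. Here the surviving (envelope) indices are i = 2, i = 1, i = 0.
Intersections between consecutive envelope lines give the roots: for adjacent envelope indices i < j the intersection is x = (a_i − a_j) / (j − i). Reading off the sorted break points: {-7, -2}.
Verification: at each break x_0, at least two indices attain the minimum of min_i(a_i + i · x_0).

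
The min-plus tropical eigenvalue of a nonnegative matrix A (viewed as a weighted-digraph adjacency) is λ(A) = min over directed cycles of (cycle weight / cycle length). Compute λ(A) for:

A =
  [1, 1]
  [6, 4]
λ(A) = 1

Enumerate directed cycles and compute their means (weight / length). Sample:
  cycle 0 → 0: weight = 1, length = 1, mean = 1/1 ≈ 1.000
  cycle 1 → 1: weight = 4, length = 1, mean = 4/1 ≈ 4.000
  cycle 0 → 1 → 0: weight = 7, length = 2, mean = 7/2 ≈ 3.500
  cycle 1 → 0 → 1: weight = 7, length = 2, mean = 7/2 ≈ 3.500
Minimum mean = 1.000, attained e.g. along the cycle 0 → 0 with weight 1 and length 1. So λ(A) = 1/1 = 1.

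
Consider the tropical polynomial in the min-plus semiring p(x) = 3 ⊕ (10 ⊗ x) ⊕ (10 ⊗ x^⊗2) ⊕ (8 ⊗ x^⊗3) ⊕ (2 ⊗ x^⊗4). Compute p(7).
p(7) = 3

A tropical monomial a ⊗ x^⊗i evaluates to a + i · x. Evaluating each term at x = 7:
  Term 0 contributes 3 + 0 · 7 = 3
  Term 1 contributes 10 + 1 · 7 = 17
  Term 2 contributes 10 + 2 · 7 = 24
  Term 3 contributes 8 + 3 · 7 = 29
  Term 4 contributes 2 + 4 · 7 = 30
p(7) = ⊕ of these = min[3, 17, 24, 29, 30] = 3.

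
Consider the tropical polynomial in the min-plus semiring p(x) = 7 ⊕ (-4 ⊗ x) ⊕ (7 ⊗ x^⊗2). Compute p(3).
p(3) = -1

A tropical monomial a ⊗ x^⊗i evaluates to a + i · x. Evaluating each term at x = 3:
  Term 0 contributes 7 + 0 · 3 = 7
  Term 1 contributes -4 + 1 · 3 = -1
  Term 2 contributes 7 + 2 · 3 = 13
p(3) = ⊕ of these = min[7, -1, 13] = -1.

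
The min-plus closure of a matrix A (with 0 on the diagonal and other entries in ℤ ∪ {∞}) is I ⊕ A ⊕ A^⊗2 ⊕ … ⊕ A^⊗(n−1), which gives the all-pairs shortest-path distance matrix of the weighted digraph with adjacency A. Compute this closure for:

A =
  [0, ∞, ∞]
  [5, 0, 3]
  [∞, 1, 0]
Closure =
  [0, ∞, ∞]
  [5, 0, 3]
  [6, 1, 0]

This is the Floyd-Warshall all-pairs shortest-path computation. For each intermediate vertex k = 0, 1, …, 2, update dist[i][j] ← min(dist[i][j], dist[i][k] + dist[k][j]). The final matrix gives, for each (i, j), the minimum total weight of any directed path from i to j (possibly empty when i = j).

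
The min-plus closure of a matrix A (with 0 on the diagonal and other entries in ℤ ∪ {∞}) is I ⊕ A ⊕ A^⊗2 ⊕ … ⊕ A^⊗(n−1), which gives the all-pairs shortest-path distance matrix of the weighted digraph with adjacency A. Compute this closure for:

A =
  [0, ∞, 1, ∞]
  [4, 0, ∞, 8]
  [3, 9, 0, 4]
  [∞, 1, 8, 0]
Closure =
  [0, 6, 1, 5]
  [4, 0, 5, 8]
  [3, 5, 0, 4]
  [5, 1, 6, 0]

This is the Floyd-Warshall all-pairs shortest-path computation. For each intermediate vertex k = 0, 1, …, 3, update dist[i][j] ← min(dist[i][j], dist[i][k] + dist[k][j]). The final matrix gives, for each (i, j), the minimum total weight of any directed path from i to j (possibly empty when i = j).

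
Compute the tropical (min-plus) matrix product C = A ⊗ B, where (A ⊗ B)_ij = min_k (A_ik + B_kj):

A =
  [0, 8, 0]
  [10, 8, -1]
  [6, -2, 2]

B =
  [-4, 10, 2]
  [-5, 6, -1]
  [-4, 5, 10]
A ⊗ B =
  [-4, 5, 2]
  [-5, 4, 7]
  [-7, 4, -3]

Apply the min-plus product entry-by-entry:
  C[0][0] = min over k of (A[0][0] + B[0][0] = 0 + -4 = -4, A[0][1] + B[1][0] = 8 + -5 = 3, A[0][2] + B[2][0] = 0 + -4 = -4) = -4 (attained at k = 0)
  C[0][1] = min over k of (A[0][0] + B[0][1] = 0 + 10 = 10, A[0][1] + B[1][1] = 8 + 6 = 14, A[0][2] + B[2][1] = 0 + 5 = 5) = 5 (attained at k = 2)
  C[0][2] = min over k of (A[0][0] + B[0][2] = 0 + 2 = 2, A[0][1] + B[1][2] = 8 + -1 = 7, A[0][2] + B[2][2] = 0 + 10 = 10) = 2 (attained at k = 0)
  C[1][0] = min over k of (A[1][0] + B[0][0] = 10 + -4 = 6, A[1][1] + B[1][0] = 8 + -5 = 3, A[1][2] + B[2][0] = -1 + -4 = -5) = -5 (attained at k = 2)
  C[1][1] = min over k of (A[1][0] + B[0][1] = 10 + 10 = 20, A[1][1] + B[1][1] = 8 + 6 = 14, A[1][2] + B[2][1] = -1 + 5 = 4) = 4 (attained at k = 2)
  C[1][2] = min over k of (A[1][0] + B[0][2] = 10 + 2 = 12, A[1][1] + B[1][2] = 8 + -1 = 7, A[1][2] + B[2][2] = -1 + 10 = 9) = 7 (attained at k = 1)
  C[2][0] = min over k of (A[2][0] + B[0][0] = 6 + -4 = 2, A[2][1] + B[1][0] = -2 + -5 = -7, A[2][2] + B[2][0] = 2 + -4 = -2) = -7 (attained at k = 1)
  C[2][1] = min over k of (A[2][0] + B[0][1] = 6 + 10 = 16, A[2][1] + B[1][1] = -2 + 6 = 4, A[2][2] + B[2][1] = 2 + 5 = 7) = 4 (attained at k = 1)
  C[2][2] = min over k of (A[2][0] + B[0][2] = 6 + 2 = 8, A[2][1] + B[1][2] = -2 + -1 = -3, A[2][2] + B[2][2] = 2 + 10 = 12) = -3 (attained at k = 1)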